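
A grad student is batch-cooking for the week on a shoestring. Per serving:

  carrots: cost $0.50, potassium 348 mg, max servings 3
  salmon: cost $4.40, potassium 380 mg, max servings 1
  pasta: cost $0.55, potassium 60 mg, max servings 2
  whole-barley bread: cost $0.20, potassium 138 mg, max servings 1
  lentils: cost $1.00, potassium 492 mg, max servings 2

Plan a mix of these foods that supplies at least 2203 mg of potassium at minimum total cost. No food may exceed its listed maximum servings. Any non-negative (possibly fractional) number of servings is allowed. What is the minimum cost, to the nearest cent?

Cost per mg of potassium: carrots $0.0014, whole-barley bread $0.0014, lentils $0.0020, pasta $0.0092, salmon $0.0116.
Take 3 servings of carrots: +1044.0 mg potassium for $1.50 (total $1.50, still need 1159.0 mg).
Take 1 serving of whole-barley bread: +138.0 mg potassium for $0.20 (total $1.70, still need 1021.0 mg).
Take 2 servings of lentils: +984.0 mg potassium for $2.00 (total $3.70, still need 37.0 mg).
Take 0.6167 servings of pasta: +37.0 mg potassium for $0.34 (total $4.04, still need 0.0 mg).
Filling from the cheapest source first is optimal under one linear minimum: $4.04.

$4.04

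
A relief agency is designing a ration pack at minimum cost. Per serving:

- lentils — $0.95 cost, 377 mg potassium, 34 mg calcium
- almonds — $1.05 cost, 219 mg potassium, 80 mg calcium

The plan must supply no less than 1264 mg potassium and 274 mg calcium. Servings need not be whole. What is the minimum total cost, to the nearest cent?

An LP optimum is at a vertex; with two nutrient constraints at most two foods are used. Check each candidate.
lentils only: max(1264/377, 274/34) = 8.059 servings → $7.66.
almonds only: max(1264/219, 274/80) = 5.772 servings → $6.06.
lentils + almonds with both tight: 1.81 servings and 2.656 servings → $4.51.
The minimum over all feasible corners is $4.51.

$4.51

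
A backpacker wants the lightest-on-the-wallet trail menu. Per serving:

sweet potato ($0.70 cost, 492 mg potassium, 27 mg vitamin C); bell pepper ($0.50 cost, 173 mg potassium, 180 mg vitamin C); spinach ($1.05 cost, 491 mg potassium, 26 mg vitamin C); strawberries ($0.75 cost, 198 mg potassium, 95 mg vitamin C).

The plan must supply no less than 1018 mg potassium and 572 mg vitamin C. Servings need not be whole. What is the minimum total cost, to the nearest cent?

$2.22

Minimising a linear cost over {potassium ≥ 1018, vitamin C ≥ 572, servings ≥ 0} — the optimum is at a vertex, using one or two foods.
sweet potato only: max(1018/492, 572/27) = 21.19 servings → $14.83.
bell pepper only: max(1018/173, 572/180) = 5.884 servings → $2.94.
spinach only: max(1018/491, 572/26) = 22 servings → $23.10.
strawberries only: max(1018/198, 572/95) = 6.021 servings → $4.52.
sweet potato + bell pepper with both tight: 1.005 servings and 3.027 servings → $2.22.
sweet potato + spinach: intersection lies outside the first quadrant.
sweet potato + strawberries with both targets exact would need a negative amount; discard.
bell pepper + spinach with both tight: 3.033 servings and 1.005 servings → $2.57.
bell pepper + strawberries with both tight: 0.8615 servings and 4.389 servings → $3.72.
spinach + strawberries with both targets exact would need a negative amount; discard.
Cheapest feasible corner: $2.22.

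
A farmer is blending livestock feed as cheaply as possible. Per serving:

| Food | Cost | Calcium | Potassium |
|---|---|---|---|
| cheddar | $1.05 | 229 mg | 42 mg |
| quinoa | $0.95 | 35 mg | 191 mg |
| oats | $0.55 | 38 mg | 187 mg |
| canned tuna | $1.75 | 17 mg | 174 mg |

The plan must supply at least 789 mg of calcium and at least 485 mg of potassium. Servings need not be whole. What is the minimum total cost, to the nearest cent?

Compare the cost at each extreme point of the feasible region.
cheddar only: max(789/229, 485/42) = 11.55 servings → $12.12.
quinoa only: max(789/35, 485/191) = 22.54 servings → $21.42.
oats only: max(789/38, 485/187) = 20.76 servings → $11.42.
canned tuna only: max(789/17, 485/174) = 46.41 servings → $81.22.
cheddar + quinoa with both tight: 3.164 servings and 1.844 servings → $5.07.
cheddar + oats with both tight: 3.132 servings and 1.89 servings → $4.33.
cheddar + canned tuna with both tight: 3.298 servings and 1.991 servings → $6.95.
quinoa + oats: intersection lies outside the first quadrant.
quinoa + canned tuna: the both-tight solution has a negative serving — not a feasible corner.
oats + canned tuna: intersection lies outside the first quadrant.
Cheapest feasible corner: $4.33.

$4.33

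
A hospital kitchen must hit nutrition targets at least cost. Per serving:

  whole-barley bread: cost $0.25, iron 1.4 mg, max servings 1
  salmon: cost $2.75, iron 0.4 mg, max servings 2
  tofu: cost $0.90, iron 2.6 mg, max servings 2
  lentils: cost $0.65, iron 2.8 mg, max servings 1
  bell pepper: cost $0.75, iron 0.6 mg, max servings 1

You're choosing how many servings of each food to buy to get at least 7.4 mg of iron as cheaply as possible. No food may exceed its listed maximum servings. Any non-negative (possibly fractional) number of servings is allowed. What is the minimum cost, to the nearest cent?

$2.01

Cost per mg of iron: whole-barley bread $0.1786, lentils $0.2321, tofu $0.3462, bell pepper $1.2500, salmon $6.8750.
Take 1 serving of whole-barley bread: +1.4 mg iron for $0.25 (total $0.25, still need 6.0 mg).
Take 1 serving of lentils: +2.8 mg iron for $0.65 (total $0.90, still need 3.2 mg).
Take 1.231 servings of tofu: +3.2 mg iron for $1.11 (total $2.01, still need 0.0 mg).
Greedy by cheapest-per-mg is optimal for a single linear constraint, so the minimum cost is $2.01.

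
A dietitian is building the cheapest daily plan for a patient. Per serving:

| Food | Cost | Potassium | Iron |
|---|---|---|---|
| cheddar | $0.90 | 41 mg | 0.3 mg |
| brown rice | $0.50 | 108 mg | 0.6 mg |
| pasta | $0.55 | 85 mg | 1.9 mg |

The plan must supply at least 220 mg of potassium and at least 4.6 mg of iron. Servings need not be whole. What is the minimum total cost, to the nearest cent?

Compare the cost at each extreme point of the feasible region.
cheddar only: max(220/41, 4.6/0.3) = 15.33 servings → $13.80.
brown rice only: max(220/108, 4.6/0.6) = 7.667 servings → $3.83.
pasta only: max(220/85, 4.6/1.9) = 2.588 servings → $1.42.
cheddar + brown rice: the both-tight solution has a negative serving — not a feasible corner.
cheddar + pasta with both tight: 0.5153 servings and 2.34 servings → $1.75.
brown rice + pasta with both tight: 0.1751 servings and 2.366 servings → $1.39.
The minimum over all feasible corners is $1.39.

$1.39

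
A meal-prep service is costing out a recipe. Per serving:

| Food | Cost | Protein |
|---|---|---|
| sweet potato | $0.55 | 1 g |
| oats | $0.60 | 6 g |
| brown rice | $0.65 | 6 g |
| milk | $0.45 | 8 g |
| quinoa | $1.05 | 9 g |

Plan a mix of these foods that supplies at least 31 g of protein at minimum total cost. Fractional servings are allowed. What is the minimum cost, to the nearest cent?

$1.74

Cost per g of protein: milk $0.0563, oats $0.1000, brown rice $0.1083, quinoa $0.1167, sweet potato $0.5500.
With no serving limits, use only milk: 31 g / 8 g = 3.875 servings × $0.45 = $1.74.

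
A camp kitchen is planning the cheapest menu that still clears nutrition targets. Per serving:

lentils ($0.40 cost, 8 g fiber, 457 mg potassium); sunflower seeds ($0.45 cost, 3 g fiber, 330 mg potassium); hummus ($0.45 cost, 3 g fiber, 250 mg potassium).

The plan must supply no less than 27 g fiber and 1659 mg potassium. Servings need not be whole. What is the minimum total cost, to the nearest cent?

With two linear requirements the optimum uses one or two foods; enumerate the corners.
lentils only: max(27/8, 1659/457) = 3.63 servings → $1.45.
sunflower seeds only: max(27/3, 1659/330) = 9 servings → $4.05.
hummus only: max(27/3, 1659/250) = 9 servings → $4.05.
lentils + sunflower seeds with both tight: 3.099 servings and 0.7352 servings → $1.57.
lentils + hummus with both tight: 2.819 servings and 1.483 servings → $1.79.
sunflower seeds + hummus with both targets exact would need a negative amount; discard.
So the least-cost plan costs $1.45.

$1.45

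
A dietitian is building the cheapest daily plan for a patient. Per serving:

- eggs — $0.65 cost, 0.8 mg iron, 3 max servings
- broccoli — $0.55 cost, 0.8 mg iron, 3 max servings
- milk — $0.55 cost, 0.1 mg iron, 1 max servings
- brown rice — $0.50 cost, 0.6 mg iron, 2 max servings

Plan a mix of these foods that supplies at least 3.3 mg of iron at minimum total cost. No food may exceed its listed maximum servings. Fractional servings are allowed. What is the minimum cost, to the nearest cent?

Cost per mg of iron: broccoli $0.6875, eggs $0.8125, brown rice $0.8333, milk $5.5000.
Take 3 servings of broccoli: +2.4 mg iron for $1.65 (total $1.65, still need 0.9 mg).
Take 1.125 servings of eggs: +0.9 mg iron for $0.73 (total $2.38, still need 0.0 mg).
Filling from the cheapest source first is optimal under one linear minimum: $2.38.

$2.38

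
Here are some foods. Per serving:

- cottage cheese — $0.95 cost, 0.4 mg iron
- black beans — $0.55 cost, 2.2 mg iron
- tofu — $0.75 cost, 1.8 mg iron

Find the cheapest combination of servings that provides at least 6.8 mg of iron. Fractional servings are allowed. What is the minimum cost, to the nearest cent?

Cost per mg of iron: black beans $0.2500, tofu $0.4167, cottage cheese $2.3750.
With no serving limits, use only black beans: 6.8 mg / 2.2 mg = 3.091 servings × $0.55 = $1.70.

$1.70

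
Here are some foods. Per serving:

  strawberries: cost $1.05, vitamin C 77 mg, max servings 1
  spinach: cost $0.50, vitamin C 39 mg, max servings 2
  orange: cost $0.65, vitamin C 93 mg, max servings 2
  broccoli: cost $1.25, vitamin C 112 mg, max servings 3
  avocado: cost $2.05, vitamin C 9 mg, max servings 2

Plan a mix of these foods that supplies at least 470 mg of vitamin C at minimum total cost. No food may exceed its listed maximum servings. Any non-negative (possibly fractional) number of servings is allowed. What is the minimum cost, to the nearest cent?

$4.47

Cost per mg of vitamin C: orange $0.0070, broccoli $0.0112, spinach $0.0128, strawberries $0.0136, avocado $0.2278.
Take 2 servings of orange: +186.0 mg vitamin C for $1.30 (total $1.30, still need 284.0 mg).
Take 2.536 servings of broccoli: +284.0 mg vitamin C for $3.17 (total $4.47, still need 0.0 mg).
Filling from the cheapest source first is optimal under one linear minimum: $4.47.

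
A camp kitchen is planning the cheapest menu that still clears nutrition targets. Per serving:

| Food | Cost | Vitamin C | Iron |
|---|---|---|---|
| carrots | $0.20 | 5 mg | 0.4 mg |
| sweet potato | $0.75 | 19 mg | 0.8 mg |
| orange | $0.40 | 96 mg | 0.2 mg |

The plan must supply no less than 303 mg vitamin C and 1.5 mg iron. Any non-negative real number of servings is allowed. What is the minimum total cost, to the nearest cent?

$1.66

Check every corner: each single food scaled to meet both minima, and each pair solved so both constraints bind.
carrots only: max(303/5, 1.5/0.4) = 60.6 servings → $12.12.
sweet potato only: max(303/19, 1.5/0.8) = 15.95 servings → $11.96.
orange only: max(303/96, 1.5/0.2) = 7.5 servings → $3.00.
carrots + sweet potato: intersection lies outside the first quadrant.
carrots + orange with both tight: 2.23 servings and 3.04 servings → $1.66.
sweet potato + orange with both tight: 1.142 servings and 2.93 servings → $2.03.
Cheapest feasible corner: $1.66.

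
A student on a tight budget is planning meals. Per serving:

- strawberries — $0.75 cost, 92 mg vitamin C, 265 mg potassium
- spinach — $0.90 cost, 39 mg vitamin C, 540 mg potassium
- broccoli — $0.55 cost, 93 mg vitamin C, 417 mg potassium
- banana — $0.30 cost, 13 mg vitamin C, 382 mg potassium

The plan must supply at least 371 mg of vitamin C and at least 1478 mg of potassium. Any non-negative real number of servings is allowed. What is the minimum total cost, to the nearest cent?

$2.19

strawberries only: max(371/92, 1478/265) = 5.577 servings → $4.18.
spinach only: max(371/39, 1478/540) = 9.513 servings → $8.56.
broccoli only: max(371/93, 1478/417) = 3.989 servings → $2.19.
banana only: max(371/13, 1478/382) = 28.54 servings → $8.56.
strawberries + spinach with both tight: 3.627 servings and 0.9572 servings → $3.58.
strawberries + broccoli with both tight: 1.258 servings and 2.745 servings → $2.45.
strawberries + banana with both tight: 3.865 servings and 1.188 servings → $3.25.
spinach + broccoli with both targets exact would need a negative amount; discard.
spinach + banana: intersection lies outside the first quadrant.
broccoli + banana: the both-tight solution has a negative serving — not a feasible corner.
The minimum over all feasible corners is $2.19.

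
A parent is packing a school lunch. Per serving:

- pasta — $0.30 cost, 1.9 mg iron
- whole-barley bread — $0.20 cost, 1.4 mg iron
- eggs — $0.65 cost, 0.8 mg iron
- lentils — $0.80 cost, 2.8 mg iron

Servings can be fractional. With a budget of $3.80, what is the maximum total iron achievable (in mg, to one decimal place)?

Iron per dollar: whole-barley bread 7, pasta 6.333, lentils 3.5, eggs 1.231.
With no serving limits, spend the whole cost allowance on whole-barley bread: $3.80 / $0.20 × 1.4 mg = 26.6 mg.

26.6 mg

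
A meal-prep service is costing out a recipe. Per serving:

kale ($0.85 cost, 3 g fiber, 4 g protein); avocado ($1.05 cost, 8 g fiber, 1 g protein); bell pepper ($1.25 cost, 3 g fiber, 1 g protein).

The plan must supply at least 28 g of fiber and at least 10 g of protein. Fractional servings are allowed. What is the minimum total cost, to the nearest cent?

kale only: max(28/3, 10/4) = 9.333 servings → $7.93.
avocado only: max(28/8, 10/1) = 10 servings → $10.50.
bell pepper only: max(28/3, 10/1) = 10 servings → $12.50.
kale + avocado with both tight: 1.793 servings and 2.828 servings → $4.49.
kale + bell pepper with both tight: 0.2222 servings and 9.111 servings → $11.58.
avocado + bell pepper: intersection lies outside the first quadrant.
Cheapest feasible corner: $4.49.

$4.49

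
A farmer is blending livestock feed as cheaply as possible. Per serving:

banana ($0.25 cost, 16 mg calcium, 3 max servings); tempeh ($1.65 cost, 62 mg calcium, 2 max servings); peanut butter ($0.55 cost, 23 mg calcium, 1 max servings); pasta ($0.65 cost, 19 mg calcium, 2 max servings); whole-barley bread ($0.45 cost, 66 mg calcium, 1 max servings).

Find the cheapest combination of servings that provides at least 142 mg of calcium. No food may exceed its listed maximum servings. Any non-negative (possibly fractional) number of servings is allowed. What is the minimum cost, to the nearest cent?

$1.88

Cost per mg of calcium: whole-barley bread $0.0068, banana $0.0156, peanut butter $0.0239, tempeh $0.0266, pasta $0.0342.
Take 1 serving of whole-barley bread: +66.0 mg calcium for $0.45 (total $0.45, still need 76.0 mg).
Take 3 servings of banana: +48.0 mg calcium for $0.75 (total $1.20, still need 28.0 mg).
Take 1 serving of peanut butter: +23.0 mg calcium for $0.55 (total $1.75, still need 5.0 mg).
Take 0.08065 servings of tempeh: +5.0 mg calcium for $0.13 (total $1.88, still need 0.0 mg).
Greedy by cheapest-per-mg is optimal for a single linear constraint, so the minimum cost is $1.88.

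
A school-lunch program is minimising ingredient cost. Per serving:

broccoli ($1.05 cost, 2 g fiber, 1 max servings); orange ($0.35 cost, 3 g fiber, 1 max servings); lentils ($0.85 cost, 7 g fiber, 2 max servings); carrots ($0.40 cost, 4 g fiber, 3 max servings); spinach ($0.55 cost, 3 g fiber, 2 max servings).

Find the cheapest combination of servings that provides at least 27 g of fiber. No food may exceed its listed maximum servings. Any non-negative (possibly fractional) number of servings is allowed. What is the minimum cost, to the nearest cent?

Cost per g of fiber: carrots $0.1000, orange $0.1167, lentils $0.1214, spinach $0.1833, broccoli $0.5250.
Take 3 servings of carrots: +12.0 g fiber for $1.20 (total $1.20, still need 15.0 g).
Take 1 serving of orange: +3.0 g fiber for $0.35 (total $1.55, still need 12.0 g).
Take 1.714 servings of lentils: +12.0 g fiber for $1.46 (total $3.01, still need 0.0 g).
Filling from the cheapest source first is optimal under one linear minimum: $3.01.

$3.01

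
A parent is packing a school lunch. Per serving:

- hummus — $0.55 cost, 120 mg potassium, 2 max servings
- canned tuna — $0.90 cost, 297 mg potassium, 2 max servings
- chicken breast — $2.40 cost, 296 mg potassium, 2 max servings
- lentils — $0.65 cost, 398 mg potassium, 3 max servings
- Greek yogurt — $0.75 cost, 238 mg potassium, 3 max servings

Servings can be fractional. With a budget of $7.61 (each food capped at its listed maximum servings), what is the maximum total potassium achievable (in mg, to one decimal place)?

2804.9 mg

Potassium per dollar: lentils 612.3, canned tuna 330, Greek yogurt 317.3, hummus 218.2, chicken breast 123.3.
Take 3 servings of lentils: spends $1.95, +1194.0 mg potassium (running total 1194.0 mg).
Take 2 servings of canned tuna: spends $1.80, +594.0 mg potassium (running total 1788.0 mg).
Take 3 servings of Greek yogurt: spends $2.25, +714.0 mg potassium (running total 2502.0 mg).
Take 2 servings of hummus: spends $1.10, +240.0 mg potassium (running total 2742.0 mg).
Take 0.2125 servings of chicken breast: spends $0.51, +62.9 mg potassium (running total 2804.9 mg).
Filling greedily by potassium-per-dollar is optimal for one linear limit, giving 2804.9 mg.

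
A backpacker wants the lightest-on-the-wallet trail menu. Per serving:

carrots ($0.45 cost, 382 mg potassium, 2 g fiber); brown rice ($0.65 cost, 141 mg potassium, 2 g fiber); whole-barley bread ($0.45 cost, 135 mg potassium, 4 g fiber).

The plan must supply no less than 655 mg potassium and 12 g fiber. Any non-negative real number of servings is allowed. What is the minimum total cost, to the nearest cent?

$1.53

carrots only: max(655/382, 12/2) = 6 servings → $2.70.
brown rice only: max(655/141, 12/2) = 6 servings → $3.90.
whole-barley bread only: max(655/135, 12/4) = 4.852 servings → $2.18.
carrots + brown rice: the both-tight solution has a negative serving — not a feasible corner.
carrots + whole-barley bread with both tight: 0.7949 servings and 2.603 servings → $1.53.
brown rice + whole-barley bread with both tight: 3.401 servings and 1.299 servings → $2.80.
So the least-cost plan costs $1.53.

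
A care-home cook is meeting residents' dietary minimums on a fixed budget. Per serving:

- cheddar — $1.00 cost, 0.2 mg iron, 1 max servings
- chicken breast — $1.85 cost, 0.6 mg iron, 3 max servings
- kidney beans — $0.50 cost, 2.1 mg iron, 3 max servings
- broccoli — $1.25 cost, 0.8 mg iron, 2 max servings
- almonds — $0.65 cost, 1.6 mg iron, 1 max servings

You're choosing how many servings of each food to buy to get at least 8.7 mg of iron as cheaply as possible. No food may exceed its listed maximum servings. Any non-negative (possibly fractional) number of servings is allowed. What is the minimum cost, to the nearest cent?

Cost per mg of iron: kidney beans $0.2381, almonds $0.4062, broccoli $1.5625, chicken breast $3.0833, cheddar $5.0000.
Take 3 servings of kidney beans: +6.3 mg iron for $1.50 (total $1.50, still need 2.4 mg).
Take 1 serving of almonds: +1.6 mg iron for $0.65 (total $2.15, still need 0.8 mg).
Take 1 serving of broccoli: +0.8 mg iron for $1.25 (total $3.40, still need 0.0 mg).
Greedy by cheapest-per-mg is optimal for a single linear constraint, so the minimum cost is $3.40.

$3.40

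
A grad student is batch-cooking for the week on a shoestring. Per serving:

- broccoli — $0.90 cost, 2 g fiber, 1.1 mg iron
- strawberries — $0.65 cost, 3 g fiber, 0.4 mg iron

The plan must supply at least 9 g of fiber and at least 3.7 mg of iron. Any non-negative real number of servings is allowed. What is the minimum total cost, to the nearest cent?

$3.35

Check every corner: each single food scaled to meet both minima, and each pair solved so both constraints bind.
broccoli only: max(9/2, 3.7/1.1) = 4.5 servings → $4.05.
strawberries only: max(9/3, 3.7/0.4) = 9.25 servings → $6.01.
broccoli + strawberries with both tight: 3 servings and 1 serving → $3.35.
The minimum over all feasible corners is $3.35.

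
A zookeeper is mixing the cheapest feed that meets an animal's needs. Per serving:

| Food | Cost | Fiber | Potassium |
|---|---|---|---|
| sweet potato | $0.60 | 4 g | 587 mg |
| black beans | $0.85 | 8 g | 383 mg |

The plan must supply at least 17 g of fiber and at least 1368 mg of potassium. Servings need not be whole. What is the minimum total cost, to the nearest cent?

sweet potato only: max(17/4, 1368/587) = 4.25 servings → $2.55.
black beans only: max(17/8, 1368/383) = 3.572 servings → $3.04.
sweet potato + black beans with both tight: 1.401 servings and 1.424 servings → $2.05.
The minimum over all feasible corners is $2.05.

$2.05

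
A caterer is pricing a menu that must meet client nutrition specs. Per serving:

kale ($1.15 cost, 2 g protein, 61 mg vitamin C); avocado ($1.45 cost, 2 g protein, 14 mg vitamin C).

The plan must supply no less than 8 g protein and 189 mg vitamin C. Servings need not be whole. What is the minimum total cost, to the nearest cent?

$4.60

Compare the cost at each extreme point of the feasible region.
kale only: max(8/2, 189/61) = 4 servings → $4.60.
avocado only: max(8/2, 189/14) = 13.5 servings → $19.57.
kale + avocado with both tight: 2.83 servings and 1.17 servings → $4.95.
Cheapest feasible corner: $4.60.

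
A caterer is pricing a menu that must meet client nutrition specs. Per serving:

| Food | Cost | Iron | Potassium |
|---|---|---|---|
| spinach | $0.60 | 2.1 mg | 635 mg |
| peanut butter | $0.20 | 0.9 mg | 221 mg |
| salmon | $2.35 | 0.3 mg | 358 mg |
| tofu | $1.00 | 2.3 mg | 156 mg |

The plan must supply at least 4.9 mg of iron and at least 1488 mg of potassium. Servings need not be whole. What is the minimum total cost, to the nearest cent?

$1.35

Minimising a linear cost over {iron ≥ 4.9, potassium ≥ 1488, servings ≥ 0} — the optimum is at a vertex, using one or two foods.
spinach only: max(4.9/2.1, 1488/635) = 2.343 servings → $1.41.
peanut butter only: max(4.9/0.9, 1488/221) = 6.733 servings → $1.35.
salmon only: max(4.9/0.3, 1488/358) = 16.33 servings → $38.38.
tofu only: max(4.9/2.3, 1488/156) = 9.538 servings → $9.54.
spinach + peanut butter: the both-tight solution has a negative serving — not a feasible corner.
spinach + salmon with both tight: 2.33 servings and 0.02369 servings → $1.45.
spinach + tofu with both targets exact would need a negative amount; discard.
peanut butter + salmon with both tight: 5.111 servings and 1.002 servings → $3.38.
peanut butter + tofu: the both-tight solution has a negative serving — not a feasible corner.
salmon + tofu with both tight: 3.423 servings and 1.684 servings → $9.73.
So the least-cost plan costs $1.35.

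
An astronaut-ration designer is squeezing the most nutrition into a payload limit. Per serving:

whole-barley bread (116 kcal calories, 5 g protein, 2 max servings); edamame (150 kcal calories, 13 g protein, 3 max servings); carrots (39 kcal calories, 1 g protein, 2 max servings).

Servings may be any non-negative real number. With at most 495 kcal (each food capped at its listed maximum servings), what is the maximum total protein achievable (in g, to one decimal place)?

Protein per kcal: edamame 0.08667, whole-barley bread 0.0431, carrots 0.02564.
Take 3 servings of edamame: uses 450 kcal, +39.0 g protein (running total 39.0 g).
Take 0.3879 servings of whole-barley bread: uses 45 kcal, +1.9 g protein (running total 40.9 g).
Filling greedily by protein-per-kcal is optimal for one linear limit, giving 40.9 g.

40.9 g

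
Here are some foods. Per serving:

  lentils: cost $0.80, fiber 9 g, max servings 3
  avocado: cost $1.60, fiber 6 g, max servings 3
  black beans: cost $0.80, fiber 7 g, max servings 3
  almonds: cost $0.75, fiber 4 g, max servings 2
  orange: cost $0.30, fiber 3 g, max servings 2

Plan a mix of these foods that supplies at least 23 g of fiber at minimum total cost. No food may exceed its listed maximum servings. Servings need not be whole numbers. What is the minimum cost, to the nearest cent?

Cost per g of fiber: lentils $0.0889, orange $0.1000, black beans $0.1143, almonds $0.1875, avocado $0.2667.
Take 2.556 servings of lentils: +23.0 g fiber for $2.04 (total $2.04, still need 0.0 g).
Filling from the cheapest source first is optimal under one linear minimum: $2.04.

$2.04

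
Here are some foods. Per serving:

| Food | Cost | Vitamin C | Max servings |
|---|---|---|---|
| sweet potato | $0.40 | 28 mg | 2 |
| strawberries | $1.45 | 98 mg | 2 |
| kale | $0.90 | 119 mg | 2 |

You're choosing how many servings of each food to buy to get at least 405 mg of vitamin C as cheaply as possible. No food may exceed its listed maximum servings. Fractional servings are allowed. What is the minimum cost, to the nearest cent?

$4.24

Cost per mg of vitamin C: kale $0.0076, sweet potato $0.0143, strawberries $0.0148.
Take 2 servings of kale: +238.0 mg vitamin C for $1.80 (total $1.80, still need 167.0 mg).
Take 2 servings of sweet potato: +56.0 mg vitamin C for $0.80 (total $2.60, still need 111.0 mg).
Take 1.133 servings of strawberries: +111.0 mg vitamin C for $1.64 (total $4.24, still need 0.0 mg).
Greedy by cheapest-per-mg is optimal for a single linear constraint, so the minimum cost is $4.24.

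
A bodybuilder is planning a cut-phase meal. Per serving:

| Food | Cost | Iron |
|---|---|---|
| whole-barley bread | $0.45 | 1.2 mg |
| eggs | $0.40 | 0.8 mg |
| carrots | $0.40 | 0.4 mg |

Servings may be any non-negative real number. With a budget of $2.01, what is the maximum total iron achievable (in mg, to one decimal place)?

5.4 mg

Iron per dollar: whole-barley bread 2.667, eggs 2, carrots 1.
With no serving limits, spend the whole cost allowance on whole-barley bread: $2.01 / $0.45 × 1.2 mg = 5.4 mg.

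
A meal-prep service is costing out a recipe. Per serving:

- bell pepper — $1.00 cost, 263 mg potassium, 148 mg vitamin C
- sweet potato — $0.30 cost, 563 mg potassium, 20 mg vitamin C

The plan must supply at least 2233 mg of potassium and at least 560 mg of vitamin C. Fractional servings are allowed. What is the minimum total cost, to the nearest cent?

The cheapest plan sits at a corner of the feasible region — with two constraints it uses at most two foods.
bell pepper only: max(2233/263, 560/148) = 8.49 servings → $8.49.
sweet potato only: max(2233/563, 560/20) = 28 servings → $8.40.
bell pepper + sweet potato with both tight: 3.467 servings and 2.347 servings → $4.17.
The minimum over all feasible corners is $4.17.

$4.17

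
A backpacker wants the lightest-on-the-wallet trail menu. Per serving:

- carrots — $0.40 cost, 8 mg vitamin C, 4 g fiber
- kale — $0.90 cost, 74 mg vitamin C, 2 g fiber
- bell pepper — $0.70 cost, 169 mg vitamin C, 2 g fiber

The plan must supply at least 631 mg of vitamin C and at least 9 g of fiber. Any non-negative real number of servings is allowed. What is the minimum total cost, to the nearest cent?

This is a tiny linear program; its minimum lies at a vertex of the feasible set. List the vertices and price them.
carrots only: max(631/8, 9/4) = 78.88 servings → $31.55.
kale only: max(631/74, 9/2) = 8.527 servings → $7.67.
bell pepper only: max(631/169, 9/2) = 4.5 servings → $3.15.
carrots + kale with both targets exact would need a negative amount; discard.
carrots + bell pepper with both tight: 0.3924 servings and 3.715 servings → $2.76.
kale + bell pepper with both tight: 1.363 servings and 3.137 servings → $3.42.
Cheapest feasible corner: $2.76.

$2.76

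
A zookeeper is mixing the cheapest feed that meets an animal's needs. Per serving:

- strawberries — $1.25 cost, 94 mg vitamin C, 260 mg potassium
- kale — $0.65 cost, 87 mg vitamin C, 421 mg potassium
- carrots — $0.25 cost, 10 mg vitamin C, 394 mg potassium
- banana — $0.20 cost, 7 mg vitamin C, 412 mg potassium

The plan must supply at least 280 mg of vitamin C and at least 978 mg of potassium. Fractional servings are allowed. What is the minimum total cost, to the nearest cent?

This is a tiny linear program; its minimum lies at a vertex of the feasible set. List the vertices and price them.
strawberries only: max(280/94, 978/260) = 3.762 servings → $4.70.
kale only: max(280/87, 978/421) = 3.218 servings → $2.09.
carrots only: max(280/10, 978/394) = 28 servings → $7.00.
banana only: max(280/7, 978/412) = 40 servings → $8.00.
strawberries + kale with both tight: 1.934 servings and 1.128 servings → $3.15.
strawberries + carrots with both tight: 2.92 servings and 0.5556 servings → $3.79.
strawberries + banana with both tight: 2.94 servings and 0.5184 servings → $3.78.
kale + carrots: intersection lies outside the first quadrant.
kale + banana with both targets exact would need a negative amount; discard.
carrots + banana: intersection lies outside the first quadrant.
So the least-cost plan costs $2.09.

$2.09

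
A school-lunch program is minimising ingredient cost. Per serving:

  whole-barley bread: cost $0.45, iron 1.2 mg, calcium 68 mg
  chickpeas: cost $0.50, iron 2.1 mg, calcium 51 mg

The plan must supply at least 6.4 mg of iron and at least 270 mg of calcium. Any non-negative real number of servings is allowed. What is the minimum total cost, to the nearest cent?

$2.01

whole-barley bread only: max(6.4/1.2, 270/68) = 5.333 servings → $2.40.
chickpeas only: max(6.4/2.1, 270/51) = 5.294 servings → $2.65.
whole-barley bread + chickpeas with both tight: 2.949 servings and 1.363 servings → $2.01.
The minimum over all feasible corners is $2.01.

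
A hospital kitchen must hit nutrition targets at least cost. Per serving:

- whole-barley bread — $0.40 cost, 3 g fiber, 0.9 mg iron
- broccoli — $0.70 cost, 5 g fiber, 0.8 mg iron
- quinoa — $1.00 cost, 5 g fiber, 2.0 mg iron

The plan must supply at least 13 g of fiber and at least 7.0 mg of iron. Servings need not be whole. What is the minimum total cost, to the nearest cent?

Check every corner: each single food scaled to meet both minima, and each pair solved so both constraints bind.
whole-barley bread only: max(13/3, 7.0/0.9) = 7.778 servings → $3.11.
broccoli only: max(13/5, 7.0/0.8) = 8.75 servings → $6.12.
quinoa only: max(13/5, 7.0/2.0) = 3.5 servings → $3.50.
whole-barley bread + broccoli with both targets exact would need a negative amount; discard.
whole-barley bread + quinoa: the both-tight solution has a negative serving — not a feasible corner.
broccoli + quinoa: intersection lies outside the first quadrant.
The minimum over all feasible corners is $3.11.

$3.11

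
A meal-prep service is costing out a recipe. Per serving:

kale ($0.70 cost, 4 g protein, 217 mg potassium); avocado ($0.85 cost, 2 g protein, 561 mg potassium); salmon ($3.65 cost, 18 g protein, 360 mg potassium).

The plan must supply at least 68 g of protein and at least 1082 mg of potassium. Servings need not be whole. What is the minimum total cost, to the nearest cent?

$11.90

An LP optimum is at a vertex; with two nutrient constraints at most two foods are used. Check each candidate.
kale only: max(68/4, 1082/217) = 17 servings → $11.90.
avocado only: max(68/2, 1082/561) = 34 servings → $28.90.
salmon only: max(68/18, 1082/360) = 3.778 servings → $13.79.
kale + avocado: intersection lies outside the first quadrant.
kale + salmon with both targets exact would need a negative amount; discard.
avocado + salmon: intersection lies outside the first quadrant.
Cheapest feasible corner: $11.90.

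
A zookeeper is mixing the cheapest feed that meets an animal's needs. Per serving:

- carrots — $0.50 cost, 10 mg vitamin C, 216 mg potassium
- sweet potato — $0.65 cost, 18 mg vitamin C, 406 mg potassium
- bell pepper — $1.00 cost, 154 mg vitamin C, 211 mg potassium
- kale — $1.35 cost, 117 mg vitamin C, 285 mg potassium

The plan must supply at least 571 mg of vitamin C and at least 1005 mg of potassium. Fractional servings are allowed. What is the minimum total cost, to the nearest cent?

carrots only: max(571/10, 1005/216) = 57.1 servings → $28.55.
sweet potato only: max(571/18, 1005/406) = 31.72 servings → $20.62.
bell pepper only: max(571/154, 1005/211) = 4.763 servings → $4.76.
kale only: max(571/117, 1005/285) = 4.88 servings → $6.59.
carrots + sweet potato: intersection lies outside the first quadrant.
carrots + bell pepper with both tight: 1.101 servings and 3.636 servings → $4.19.
carrots + kale: intersection lies outside the first quadrant.
sweet potato + bell pepper with both tight: 0.5839 servings and 3.64 servings → $4.02.
sweet potato + kale: the both-tight solution has a negative serving — not a feasible corner.
bell pepper + kale with both tight: 2.351 servings and 1.786 servings → $4.76.
The minimum over all feasible corners is $4.02.

$4.02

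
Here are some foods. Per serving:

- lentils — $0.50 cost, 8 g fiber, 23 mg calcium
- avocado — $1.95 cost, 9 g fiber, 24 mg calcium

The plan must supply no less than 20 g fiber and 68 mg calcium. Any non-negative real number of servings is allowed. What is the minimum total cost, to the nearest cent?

This is a tiny linear program; its minimum lies at a vertex of the feasible set. List the vertices and price them.
lentils only: max(20/8, 68/23) = 2.957 servings → $1.48.
avocado only: max(20/9, 68/24) = 2.833 servings → $5.53.
lentils + avocado: the both-tight solution has a negative serving — not a feasible corner.
The minimum over all feasible corners is $1.48.

$1.48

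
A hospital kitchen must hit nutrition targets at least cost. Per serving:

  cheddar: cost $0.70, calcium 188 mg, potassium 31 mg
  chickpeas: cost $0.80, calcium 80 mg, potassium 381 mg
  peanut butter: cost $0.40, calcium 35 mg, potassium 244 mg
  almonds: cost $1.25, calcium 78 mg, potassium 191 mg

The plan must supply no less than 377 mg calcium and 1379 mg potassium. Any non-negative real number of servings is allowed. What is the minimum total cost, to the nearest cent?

$2.89

The cheapest plan sits at a corner of the feasible region — with two constraints it uses at most two foods.
cheddar only: max(377/188, 1379/31) = 44.48 servings → $31.14.
chickpeas only: max(377/80, 1379/381) = 4.713 servings → $3.77.
peanut butter only: max(377/35, 1379/244) = 10.77 servings → $4.31.
almonds only: max(377/78, 1379/191) = 7.22 servings → $9.02.
cheddar + chickpeas with both tight: 0.4818 servings and 3.58 servings → $3.20.
cheddar + peanut butter with both tight: 0.9762 servings and 5.528 servings → $2.89.
cheddar + almonds with both targets exact would need a negative amount; discard.
chickpeas + peanut butter with both targets exact would need a negative amount; discard.
chickpeas + almonds with both tight: 2.463 servings and 2.308 servings → $4.85.
peanut butter + almonds with both tight: 2.88 servings and 3.541 servings → $5.58.
Cheapest feasible corner: $2.89.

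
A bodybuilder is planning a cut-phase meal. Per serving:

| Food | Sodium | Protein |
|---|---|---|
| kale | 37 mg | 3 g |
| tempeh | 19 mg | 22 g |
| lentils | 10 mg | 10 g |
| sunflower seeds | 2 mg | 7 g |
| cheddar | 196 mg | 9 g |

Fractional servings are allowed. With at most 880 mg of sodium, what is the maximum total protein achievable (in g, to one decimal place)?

Protein per mg sodium: sunflower seeds 3.5, tempeh 1.158, lentils 1, kale 0.08108, cheddar 0.04592.
With no serving limits, spend the whole sodium allowance on sunflower seeds: 880 mg / 2 mg × 7 g = 3080.0 g.

3080.0 g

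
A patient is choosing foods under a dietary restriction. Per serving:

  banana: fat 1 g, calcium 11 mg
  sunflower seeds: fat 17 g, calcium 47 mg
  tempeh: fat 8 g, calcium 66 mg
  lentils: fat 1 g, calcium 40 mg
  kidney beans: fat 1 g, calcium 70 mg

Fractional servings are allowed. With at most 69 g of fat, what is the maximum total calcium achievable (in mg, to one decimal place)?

4830.0 mg

Calcium per g fat: kidney beans 70, lentils 40, banana 11, tempeh 8.25, sunflower seeds 2.765.
With no serving limits, spend the whole fat allowance on kidney beans: 69 g / 1 g × 70 mg = 4830.0 mg.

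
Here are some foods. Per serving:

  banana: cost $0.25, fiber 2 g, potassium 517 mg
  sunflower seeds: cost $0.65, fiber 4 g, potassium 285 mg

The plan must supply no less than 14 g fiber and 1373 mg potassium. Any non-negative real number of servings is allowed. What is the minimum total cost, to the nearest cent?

$1.75

banana only: max(14/2, 1373/517) = 7 servings → $1.75.
sunflower seeds only: max(14/4, 1373/285) = 4.818 servings → $3.13.
banana + sunflower seeds with both tight: 1.003 servings and 2.999 servings → $2.20.
The minimum over all feasible corners is $1.75.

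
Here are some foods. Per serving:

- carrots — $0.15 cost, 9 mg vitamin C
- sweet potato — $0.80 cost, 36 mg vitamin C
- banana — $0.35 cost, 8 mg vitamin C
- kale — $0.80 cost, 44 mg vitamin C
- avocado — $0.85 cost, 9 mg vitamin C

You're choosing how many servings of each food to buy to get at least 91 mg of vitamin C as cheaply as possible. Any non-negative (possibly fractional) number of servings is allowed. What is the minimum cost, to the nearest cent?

$1.52

Cost per mg of vitamin C: carrots $0.0167, kale $0.0182, sweet potato $0.0222, banana $0.0437, avocado $0.0944.
With no serving limits, use only carrots: 91 mg / 9 mg = 10.11 servings × $0.15 = $1.52.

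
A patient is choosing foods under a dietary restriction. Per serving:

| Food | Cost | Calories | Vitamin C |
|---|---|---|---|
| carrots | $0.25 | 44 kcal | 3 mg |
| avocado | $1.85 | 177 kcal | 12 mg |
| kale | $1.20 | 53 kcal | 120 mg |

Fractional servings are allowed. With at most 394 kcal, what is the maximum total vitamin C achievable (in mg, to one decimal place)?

Vitamin C per kcal: kale 2.264, carrots 0.06818, avocado 0.0678.
With no serving limits, spend the whole calories allowance on kale: 394 kcal / 53 kcal × 120 mg = 892.1 mg.

892.1 mg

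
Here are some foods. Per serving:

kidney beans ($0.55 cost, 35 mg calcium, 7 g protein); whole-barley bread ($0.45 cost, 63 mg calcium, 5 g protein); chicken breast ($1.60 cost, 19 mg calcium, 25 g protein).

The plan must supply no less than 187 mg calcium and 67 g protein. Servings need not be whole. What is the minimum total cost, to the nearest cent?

$4.59

A basic optimal solution has at most two foods positive. Try each food alone and each pair with both targets met exactly.
kidney beans only: max(187/35, 67/7) = 9.571 servings → $5.26.
whole-barley bread only: max(187/63, 67/5) = 13.4 servings → $6.03.
chicken breast only: max(187/19, 67/25) = 9.842 servings → $15.75.
kidney beans + whole-barley bread: the both-tight solution has a negative serving — not a feasible corner.
kidney beans + chicken breast with both tight: 4.585 servings and 1.396 servings → $4.76.
whole-barley bread + chicken breast with both tight: 2.299 servings and 2.22 servings → $4.59.
The minimum over all feasible corners is $4.59.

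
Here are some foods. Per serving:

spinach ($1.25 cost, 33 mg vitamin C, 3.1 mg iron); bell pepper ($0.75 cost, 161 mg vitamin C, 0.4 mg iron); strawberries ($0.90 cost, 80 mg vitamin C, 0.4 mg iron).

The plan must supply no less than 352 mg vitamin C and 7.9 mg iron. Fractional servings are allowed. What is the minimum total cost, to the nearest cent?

$4.19

Minimising a linear cost over {vitamin C ≥ 352, iron ≥ 7.9, servings ≥ 0} — the optimum is at a vertex, using one or two foods.
spinach only: max(352/33, 7.9/3.1) = 10.67 servings → $13.33.
bell pepper only: max(352/161, 7.9/0.4) = 19.75 servings → $14.81.
strawberries only: max(352/80, 7.9/0.4) = 19.75 servings → $17.77.
spinach + bell pepper with both tight: 2.328 servings and 1.709 servings → $4.19.
spinach + strawberries with both tight: 2.092 servings and 3.537 servings → $5.80.
bell pepper + strawberries: intersection lies outside the first quadrant.
Cheapest feasible corner: $4.19.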